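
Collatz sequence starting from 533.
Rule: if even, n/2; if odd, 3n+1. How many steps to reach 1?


533 → 1600 → 800 → 400 → 200 → 100 → 50 → 25 → 76 → 38 → 19 → 58 → 29 → 88 → 44 → 22 → 11 → 34 → 17 → 52 → 26 → 13 → 40 → 20 → 10 → 5 → 16 → 8 → 4 → 2 → 1
Total steps = 30

30 steps


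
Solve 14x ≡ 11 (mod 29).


GCD(14, 29) = 1, unique solution
a^(-1) mod 29 = 27
x = 27 * 11 mod 29 = 7

x ≡ 7 (mod 29)


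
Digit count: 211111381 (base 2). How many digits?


211111381 in base 2 = 1100100101010100110111010101
Number of digits = 28

28 digits (base 2)


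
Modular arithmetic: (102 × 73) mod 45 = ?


102 × 73 = 7446
7446 mod 45 = 21


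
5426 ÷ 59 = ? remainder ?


5426 = 59 * 91 + 57
Check: 5369 + 57 = 5426

q = 91, r = 57


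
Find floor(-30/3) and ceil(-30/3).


-30/3 = -10.0000
floor = -10
ceil = -10

floor = -10, ceil = -10


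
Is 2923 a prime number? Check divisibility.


2923 / 37 = 79 (exact division)
2923 is NOT prime.

No, 2923 is not prime


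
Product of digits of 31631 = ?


3 × 1 × 6 × 3 × 1 = 54


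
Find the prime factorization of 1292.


1292 / 2 = 646
646 / 2 = 323
323 / 17 = 19
19 / 19 = 1
1292 = 2^2 × 17 × 19


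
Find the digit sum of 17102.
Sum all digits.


1 + 7 + 1 + 0 + 2 = 11


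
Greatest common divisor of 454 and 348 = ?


454 = 1 * 348 + 106
348 = 3 * 106 + 30
106 = 3 * 30 + 16
30 = 1 * 16 + 14
16 = 1 * 14 + 2
14 = 7 * 2 + 0
GCD = 2


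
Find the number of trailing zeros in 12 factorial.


floor(12/5) = 2
Total = 2

2 trailing zeros


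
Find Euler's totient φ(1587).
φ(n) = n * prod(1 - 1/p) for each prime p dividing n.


1587 = 3 × 23^2
Prime factors: 3, 23
φ(1587) = 1587 × (1-1/3) × (1-1/23)
= 1587 × 2/3 × 22/23 = 1012

φ(1587) = 1012


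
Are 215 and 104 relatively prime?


Euclidean algorithm:
215 = 2 * 104 + 7
104 = 14 * 7 + 6
7 = 1 * 6 + 1
6 = 6 * 1 + 0
GCD(215, 104) = 1

Yes, coprime (GCD = 1)


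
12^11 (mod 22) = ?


12^1 mod 22 = 12
12^2 mod 22 = 12
12^3 mod 22 = 12
12^4 mod 22 = 12
12^5 mod 22 = 12
12^6 mod 22 = 12
12^7 mod 22 = 12
12^8 mod 22 = 12
12^9 mod 22 = 12
12^10 mod 22 = 12
12^11 mod 22 = 12


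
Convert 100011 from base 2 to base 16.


100011 (base 2) = 35 (decimal)
35 (decimal) = 23 (base 16)


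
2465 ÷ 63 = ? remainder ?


2465 = 63 * 39 + 8
Check: 2457 + 8 = 2465

q = 39, r = 8


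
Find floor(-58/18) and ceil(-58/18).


-58/18 = -3.2222
floor = -4
ceil = -3

floor = -4, ceil = -3


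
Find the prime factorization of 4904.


4904 / 2 = 2452
2452 / 2 = 1226
1226 / 2 = 613
613 / 613 = 1
4904 = 2^3 × 613


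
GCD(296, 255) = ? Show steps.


296 = 1 * 255 + 41
255 = 6 * 41 + 9
41 = 4 * 9 + 5
9 = 1 * 5 + 4
5 = 1 * 4 + 1
4 = 4 * 1 + 0
GCD = 1


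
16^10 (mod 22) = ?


16^1 mod 22 = 16
16^2 mod 22 = 14
16^3 mod 22 = 4
16^4 mod 22 = 20
16^5 mod 22 = 12
16^6 mod 22 = 16
16^7 mod 22 = 14
16^8 mod 22 = 4
16^9 mod 22 = 20
16^10 mod 22 = 12


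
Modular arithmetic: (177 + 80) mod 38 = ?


177 + 80 = 257
257 mod 38 = 29


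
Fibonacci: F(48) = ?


Sequence: 1, 1, 2, 3, 5, 8, 13, 21, 34, 55, 89, 144, 233, 377, 610, 987, 1597, 2584, 4181, 6765, 10946, 17711, 28657, 46368, 75025, 121393, 196418, 317811, 514229, 832040, 1346269, 2178309, 3524578, 5702887, 9227465, 14930352, 24157817, 39088169, 63245986, 102334155, 165580141, 267914296, 433494437, 701408733, 1134903170, 1836311903, 2971215073, 4807526976
F(48) = 4807526976


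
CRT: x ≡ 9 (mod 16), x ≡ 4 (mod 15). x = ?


M = 16*15 = 240
M1 = M/16 = 15, M2 = M/15 = 16
M1^(-1) mod 16 = 15, M2^(-1) mod 15 = 1
x = 9*15*15 + 4*16*1 = 2089
2089 mod 240 = 169
Check: 169 mod 16 = 9 ✓, 169 mod 15 = 4 ✓

x ≡ 169 (mod 240)


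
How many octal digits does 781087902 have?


781087902 in base 8 = 5643472236
Number of digits = 10

10 digits (base 8)


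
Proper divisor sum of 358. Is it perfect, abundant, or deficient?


Proper divisors: 1, 2, 179
Sum = 1 + 2 + 179 = 182
182 < 358 → deficient

s(358) = 182 (deficient)


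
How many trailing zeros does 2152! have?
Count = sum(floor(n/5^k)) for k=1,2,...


floor(2152/5) = 430
floor(2152/25) = 86
floor(2152/125) = 17
floor(2152/625) = 3
Total = 536

536 trailing zeros


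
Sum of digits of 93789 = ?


9 + 3 + 7 + 8 + 9 = 36


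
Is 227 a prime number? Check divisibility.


Check divisors up to sqrt(227) = 15.0665
No divisors found.
227 is prime.

Yes, 227 is prime


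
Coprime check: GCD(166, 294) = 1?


Euclidean algorithm:
294 = 1 * 166 + 128
166 = 1 * 128 + 38
128 = 3 * 38 + 14
38 = 2 * 14 + 10
14 = 1 * 10 + 4
10 = 2 * 4 + 2
4 = 2 * 2 + 0
GCD(166, 294) = 2

No, not coprime (GCD = 2)


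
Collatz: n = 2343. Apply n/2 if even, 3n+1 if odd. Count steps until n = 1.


2343 → 7030 → 3515 → 10546 → 5273 → 15820 → 7910 → 3955 → 11866 → 5933 → 17800 → 8900 → 4450 → 2225 → 6676 → 3338 → 1669 → 5008 → 2504 → 1252 → 626 → 313 → 940 → 470 → 235 → 706 → 353 → 1060 → 530 → 265 → 796 → 398 → 199 → 598 → 299 → 898 → 449 → 1348 → 674 → 337 → 1012 → 506 → 253 → 760 → 380 → 190 → 95 → 286 → 143 → 430 → 215 → 646 → 323 → 970 → 485 → 1456 → 728 → 364 → 182 → 91 → 274 → 137 → 412 → 206 → 103 → 310 → 155 → 466 → 233 → 700 → 350 → 175 → 526 → 263 → 790 → 395 → 1186 → 593 → 1780 → 890 → 445 → 1336 → 668 → 334 → 167 → 502 → 251 → 754 → 377 → 1132 → 566 → 283 → 850 → 425 → 1276 → 638 → 319 → 958 → 479 → 1438 → 719 → 2158 → 1079 → 3238 → 1619 → 4858 → 2429 → 7288 → 3644 → 1822 → 911 → 2734 → 1367 → 4102 → 2051 → 6154 → 3077 → 9232 → 4616 → 2308 → 1154 → 577 → 1732 → 866 → 433 → 1300 → 650 → 325 → 976 → 488 → 244 → 122 → 61 → 184 → 92 → 46 → 23 → 70 → 35 → 106 → 53 → 160 → 80 → 40 → 20 → 10 → 5 → 16 → 8 → 4 → 2 → 1
Total steps = 151

151 steps


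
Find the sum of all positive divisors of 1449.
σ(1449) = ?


Divisors of 1449: 1, 3, 7, 9, 21, 23, 63, 69, 161, 207, 483, 1449
Sum = 1 + 3 + 7 + 9 + 21 + 23 + 63 + 69 + 161 + 207 + 483 + 1449 = 2496

σ(1449) = 2496


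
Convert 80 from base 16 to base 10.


80 (base 16) = 128 (decimal)
128 (decimal) = 128 (base 10)


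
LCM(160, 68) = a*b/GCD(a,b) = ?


GCD(160, 68) = 4
LCM = 160*68/4 = 10880/4 = 2720

LCM = 2720


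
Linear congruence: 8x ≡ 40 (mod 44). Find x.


GCD(8, 44) = 4 divides 40
Divide: 2x ≡ 10 (mod 11)
x ≡ 5 (mod 11)


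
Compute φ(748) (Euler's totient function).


748 = 2^2 × 11 × 17
Prime factors: 2, 11, 17
φ(748) = 748 × (1-1/2) × (1-1/11) × (1-1/17)
= 748 × 1/2 × 10/11 × 16/17 = 320

φ(748) = 320


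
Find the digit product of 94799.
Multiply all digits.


9 × 4 × 7 × 9 × 9 = 20412


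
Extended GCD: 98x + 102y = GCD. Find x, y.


Tabular extended Euclidean (each row: r = 98*s + 102*t):
r=98, s=1, t=0
r=102, s=0, t=1
q=0: r=98, s=1, t=0   [98*(1) + 102*(0) = 98]
q=1: r=4, s=-1, t=1   [98*(-1) + 102*(1) = 4]
q=24: r=2, s=25, t=-24   [98*(25) + 102*(-24) = 2]
q=2: r=0, s=-51, t=49   [98*(-51) + 102*(49) = 0]
GCD = 2; from the row with r=2: x=25, y=-24
Check: 98*(25) + 102*(-24) = 2450 - 2448 = 2

GCD = 2, x = 25, y = -24


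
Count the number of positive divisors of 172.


172 = 2^2 × 43^1
d(172) = (2+1) × (1+1) = 6

6 divisors


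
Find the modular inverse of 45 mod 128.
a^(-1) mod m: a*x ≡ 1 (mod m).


Use the extended Euclidean algorithm on (128, 45); each row r = 128*s + 45*t:
r=128, s=1, t=0
r=45, s=0, t=1
q=2: r=38, s=1, t=-2   [128*(1) + 45*(-2) = 38]
q=1: r=7, s=-1, t=3   [128*(-1) + 45*(3) = 7]
q=5: r=3, s=6, t=-17   [128*(6) + 45*(-17) = 3]
q=2: r=1, s=-13, t=37   [128*(-13) + 45*(37) = 1]
q=3: r=0, s=45, t=-128   [128*(45) + 45*(-128) = 0]
GCD = 1 with t = 37, so 45*(37) ≡ 1 (mod 128)
Inverse = 37 mod 128 = 37
Check: 45 * 37 = 1665 ≡ 1 (mod 128)

45^(-1) ≡ 37 (mod 128)


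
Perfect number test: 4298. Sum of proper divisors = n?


Proper divisors of 4298: 1, 2, 7, 14, 307, 614, 2149
Sum = 1 + 2 + 7 + 14 + 307 + 614 + 2149 = 3094

No, 4298 is not perfect (3094 ≠ 4298)


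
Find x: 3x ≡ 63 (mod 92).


GCD(3, 92) = 1, unique solution
a^(-1) mod 92 = 31
x = 31 * 63 mod 92 = 21

x ≡ 21 (mod 92)


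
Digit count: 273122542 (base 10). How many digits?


273122542 has 9 digits in base 10
floor(log10(273122542)) + 1 = floor(8.4364) + 1 = 9

9 digits (base 10)


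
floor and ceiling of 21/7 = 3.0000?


21/7 = 3.0000
floor = 3
ceil = 3

floor = 3, ceil = 3


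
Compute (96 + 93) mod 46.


96 + 93 = 189
189 mod 46 = 5


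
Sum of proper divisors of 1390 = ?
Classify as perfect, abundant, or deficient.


Proper divisors: 1, 2, 5, 10, 139, 278, 695
Sum = 1 + 2 + 5 + 10 + 139 + 278 + 695 = 1130
1130 < 1390 → deficient

s(1390) = 1130 (deficient)


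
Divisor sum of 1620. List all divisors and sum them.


Divisors of 1620: 1, 2, 3, 4, 5, 6, 9, 10, 12, 15, 18, 20, 27, 30, 36, 45, 54, 60, 81, 90, 108, 135, 162, 180, 270, 324, 405, 540, 810, 1620
Sum = 1 + 2 + 3 + 4 + 5 + 6 + 9 + 10 + 12 + 15 + 18 + 20 + 27 + 30 + 36 + 45 + 54 + 60 + 81 + 90 + 108 + 135 + 162 + 180 + 270 + 324 + 405 + 540 + 810 + 1620 = 5082

σ(1620) = 5082


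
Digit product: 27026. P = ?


2 × 7 × 0 × 2 × 6 = 0


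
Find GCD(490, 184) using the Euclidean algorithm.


490 = 2 * 184 + 122
184 = 1 * 122 + 62
122 = 1 * 62 + 60
62 = 1 * 60 + 2
60 = 30 * 2 + 0
GCD = 2


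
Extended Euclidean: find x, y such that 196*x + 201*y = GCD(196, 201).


Tabular extended Euclidean (each row: r = 196*s + 201*t):
r=196, s=1, t=0
r=201, s=0, t=1
q=0: r=196, s=1, t=0   [196*(1) + 201*(0) = 196]
q=1: r=5, s=-1, t=1   [196*(-1) + 201*(1) = 5]
q=39: r=1, s=40, t=-39   [196*(40) + 201*(-39) = 1]
q=5: r=0, s=-201, t=196   [196*(-201) + 201*(196) = 0]
GCD = 1; from the row with r=1: x=40, y=-39
Check: 196*(40) + 201*(-39) = 7840 - 7839 = 1

GCD = 1, x = 40, y = -39


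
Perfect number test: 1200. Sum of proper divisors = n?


Proper divisors of 1200: 1, 2, 3, 4, 5, 6, 8, 10, 12, 15, 16, 20, 24, 25, 30, 40, 48, 50, 60, 75, 80, 100, 120, 150, 200, 240, 300, 400, 600
Sum = 1 + 2 + 3 + 4 + 5 + 6 + 8 + 10 + 12 + 15 + 16 + 20 + 24 + 25 + 30 + 40 + 48 + 50 + 60 + 75 + 80 + 100 + 120 + 150 + 200 + 240 + 300 + 400 + 600 = 2644

No, 1200 is not perfect (2644 ≠ 1200)


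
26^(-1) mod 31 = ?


Use the extended Euclidean algorithm on (31, 26); each row r = 31*s + 26*t:
r=31, s=1, t=0
r=26, s=0, t=1
q=1: r=5, s=1, t=-1   [31*(1) + 26*(-1) = 5]
q=5: r=1, s=-5, t=6   [31*(-5) + 26*(6) = 1]
q=5: r=0, s=26, t=-31   [31*(26) + 26*(-31) = 0]
GCD = 1 with t = 6, so 26*(6) ≡ 1 (mod 31)
Inverse = 6 mod 31 = 6
Check: 26 * 6 = 156 ≡ 1 (mod 31)

26^(-1) ≡ 6 (mod 31)


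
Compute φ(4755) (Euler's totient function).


4755 = 3 × 5 × 317
Prime factors: 3, 5, 317
φ(4755) = 4755 × (1-1/3) × (1-1/5) × (1-1/317)
= 4755 × 2/3 × 4/5 × 316/317 = 2528

φ(4755) = 2528


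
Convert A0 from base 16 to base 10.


A0 (base 16) = 160 (decimal)
160 (decimal) = 160 (base 10)


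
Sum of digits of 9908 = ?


9 + 9 + 0 + 8 = 26


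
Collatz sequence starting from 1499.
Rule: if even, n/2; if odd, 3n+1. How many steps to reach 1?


1499 → 4498 → 2249 → 6748 → 3374 → 1687 → 5062 → 2531 → 7594 → 3797 → 11392 → 5696 → 2848 → 1424 → 712 → 356 → 178 → 89 → 268 → 134 → 67 → 202 → 101 → 304 → 152 → 76 → 38 → 19 → 58 → 29 → 88 → 44 → 22 → 11 → 34 → 17 → 52 → 26 → 13 → 40 → 20 → 10 → 5 → 16 → 8 → 4 → 2 → 1
Total steps = 47

47 steps


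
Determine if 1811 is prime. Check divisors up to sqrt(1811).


Check divisors up to sqrt(1811) = 42.5558
No divisors found.
1811 is prime.

Yes, 1811 is prime


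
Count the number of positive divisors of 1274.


1274 = 2^1 × 7^2 × 13^1
d(1274) = (1+1) × (2+1) × (1+1) = 12

12 divisors


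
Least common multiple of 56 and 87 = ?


GCD(56, 87) = 1
LCM = 56*87/1 = 4872/1 = 4872

LCM = 4872


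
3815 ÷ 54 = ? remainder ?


3815 = 54 * 70 + 35
Check: 3780 + 35 = 3815

q = 70, r = 35


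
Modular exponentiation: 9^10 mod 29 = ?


9^1 mod 29 = 9
9^2 mod 29 = 23
9^3 mod 29 = 4
9^4 mod 29 = 7
9^5 mod 29 = 5
9^6 mod 29 = 16
9^7 mod 29 = 28
9^8 mod 29 = 20
9^9 mod 29 = 6
9^10 mod 29 = 25


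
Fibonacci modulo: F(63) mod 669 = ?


F(k) mod 669 for k=1..63:
1, 1, 2, 3, 5, 8, 13, 21, 34, 55, 89, 144, 233, 377, 610, 318, 259, 577, 167, 75, 242, 317, 559, 207, 97, 304, 401, 36, 437, 473, 241, 45, 286, 331, 617, 279, 227, 506, 64, 570, 634, 535, 500, 366, 197, 563, 91, 654, 76, 61, 137, 198, 335, 533, 199, 63, 262, 325, 587, 243, 161, 404, 565
F(63) mod 669 = 565


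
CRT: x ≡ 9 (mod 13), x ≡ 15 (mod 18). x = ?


M = 13*18 = 234
M1 = M/13 = 18, M2 = M/18 = 13
M1^(-1) mod 13 = 8, M2^(-1) mod 18 = 7
x = 9*18*8 + 15*13*7 = 2661
2661 mod 234 = 87
Check: 87 mod 13 = 9 ✓, 87 mod 18 = 15 ✓

x ≡ 87 (mod 234)


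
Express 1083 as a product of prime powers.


1083 / 3 = 361
361 / 19 = 19
19 / 19 = 1
1083 = 3 × 19^2


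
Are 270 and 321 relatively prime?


Euclidean algorithm:
321 = 1 * 270 + 51
270 = 5 * 51 + 15
51 = 3 * 15 + 6
15 = 2 * 6 + 3
6 = 2 * 3 + 0
GCD(270, 321) = 3

No, not coprime (GCD = 3)


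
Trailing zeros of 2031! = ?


floor(2031/5) = 406
floor(2031/25) = 81
floor(2031/125) = 16
floor(2031/625) = 3
Total = 506

506 trailing zeros


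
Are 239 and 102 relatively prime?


Euclidean algorithm:
239 = 2 * 102 + 35
102 = 2 * 35 + 32
35 = 1 * 32 + 3
32 = 10 * 3 + 2
3 = 1 * 2 + 1
2 = 2 * 1 + 0
GCD(239, 102) = 1

Yes, coprime (GCD = 1)


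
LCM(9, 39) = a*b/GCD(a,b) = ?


GCD(9, 39) = 3
LCM = 9*39/3 = 351/3 = 117

LCM = 117


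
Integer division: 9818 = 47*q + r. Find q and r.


9818 = 47 * 208 + 42
Check: 9776 + 42 = 9818

q = 208, r = 42


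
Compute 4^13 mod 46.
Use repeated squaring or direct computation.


4^1 mod 46 = 4
4^2 mod 46 = 16
4^3 mod 46 = 18
4^4 mod 46 = 26
4^5 mod 46 = 12
4^6 mod 46 = 2
4^7 mod 46 = 8
4^8 mod 46 = 32
4^9 mod 46 = 36
4^10 mod 46 = 6
4^11 mod 46 = 24
4^12 mod 46 = 4
4^13 mod 46 = 16


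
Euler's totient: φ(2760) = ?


2760 = 2^3 × 3 × 5 × 23
Prime factors: 2, 3, 5, 23
φ(2760) = 2760 × (1-1/2) × (1-1/3) × (1-1/5) × (1-1/23)
= 2760 × 1/2 × 2/3 × 4/5 × 22/23 = 704

φ(2760) = 704


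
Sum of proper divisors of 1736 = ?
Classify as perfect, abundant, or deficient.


Proper divisors: 1, 2, 4, 7, 8, 14, 28, 31, 56, 62, 124, 217, 248, 434, 868
Sum = 1 + 2 + 4 + 7 + 8 + 14 + 28 + 31 + 56 + 62 + 124 + 217 + 248 + 434 + 868 = 2104
2104 > 1736 → abundant

s(1736) = 2104 (abundant)


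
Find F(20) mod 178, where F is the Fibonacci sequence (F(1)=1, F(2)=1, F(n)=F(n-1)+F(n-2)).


F(k) mod 178 for k=1..20:
1, 1, 2, 3, 5, 8, 13, 21, 34, 55, 89, 144, 55, 21, 76, 97, 173, 92, 87, 1
F(20) mod 178 = 1


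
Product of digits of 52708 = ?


5 × 2 × 7 × 0 × 8 = 0


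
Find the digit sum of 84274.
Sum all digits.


8 + 4 + 2 + 7 + 4 = 25


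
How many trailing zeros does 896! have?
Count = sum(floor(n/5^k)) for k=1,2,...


floor(896/5) = 179
floor(896/25) = 35
floor(896/125) = 7
floor(896/625) = 1
Total = 222

222 trailing zeros


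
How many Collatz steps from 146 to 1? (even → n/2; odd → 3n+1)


146 → 73 → 220 → 110 → 55 → 166 → 83 → 250 → 125 → 376 → 188 → 94 → 47 → 142 → 71 → 214 → 107 → 322 → 161 → 484 → 242 → 121 → 364 → 182 → 91 → 274 → 137 → 412 → 206 → 103 → 310 → 155 → 466 → 233 → 700 → 350 → 175 → 526 → 263 → 790 → 395 → 1186 → 593 → 1780 → 890 → 445 → 1336 → 668 → 334 → 167 → 502 → 251 → 754 → 377 → 1132 → 566 → 283 → 850 → 425 → 1276 → 638 → 319 → 958 → 479 → 1438 → 719 → 2158 → 1079 → 3238 → 1619 → 4858 → 2429 → 7288 → 3644 → 1822 → 911 → 2734 → 1367 → 4102 → 2051 → 6154 → 3077 → 9232 → 4616 → 2308 → 1154 → 577 → 1732 → 866 → 433 → 1300 → 650 → 325 → 976 → 488 → 244 → 122 → 61 → 184 → 92 → 46 → 23 → 70 → 35 → 106 → 53 → 160 → 80 → 40 → 20 → 10 → 5 → 16 → 8 → 4 → 2 → 1
Total steps = 116

116 steps


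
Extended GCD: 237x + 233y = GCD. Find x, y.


Tabular extended Euclidean (each row: r = 237*s + 233*t):
r=237, s=1, t=0
r=233, s=0, t=1
q=1: r=4, s=1, t=-1   [237*(1) + 233*(-1) = 4]
q=58: r=1, s=-58, t=59   [237*(-58) + 233*(59) = 1]
q=4: r=0, s=233, t=-237   [237*(233) + 233*(-237) = 0]
GCD = 1; from the row with r=1: x=-58, y=59
Check: 237*(-58) + 233*(59) = -13746 + 13747 = 1

GCD = 1, x = -58, y = 59


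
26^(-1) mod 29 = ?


Use the extended Euclidean algorithm on (29, 26); each row r = 29*s + 26*t:
r=29, s=1, t=0
r=26, s=0, t=1
q=1: r=3, s=1, t=-1   [29*(1) + 26*(-1) = 3]
q=8: r=2, s=-8, t=9   [29*(-8) + 26*(9) = 2]
q=1: r=1, s=9, t=-10   [29*(9) + 26*(-10) = 1]
q=2: r=0, s=-26, t=29   [29*(-26) + 26*(29) = 0]
GCD = 1 with t = -10, so 26*(-10) ≡ 1 (mod 29)
Inverse = -10 mod 29 = 19
Check: 26 * 19 = 494 ≡ 1 (mod 29)

26^(-1) ≡ 19 (mod 29)


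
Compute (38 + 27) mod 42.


38 + 27 = 65
65 mod 42 = 23


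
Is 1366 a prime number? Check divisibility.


1366 / 2 = 683 (exact division)
1366 is NOT prime.

No, 1366 is not prime


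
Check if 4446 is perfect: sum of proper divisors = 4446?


Proper divisors of 4446: 1, 2, 3, 6, 9, 13, 18, 19, 26, 38, 39, 57, 78, 114, 117, 171, 234, 247, 342, 494, 741, 1482, 2223
Sum = 1 + 2 + 3 + 6 + 9 + 13 + 18 + 19 + 26 + 38 + 39 + 57 + 78 + 114 + 117 + 171 + 234 + 247 + 342 + 494 + 741 + 1482 + 2223 = 6474

No, 4446 is not perfect (6474 ≠ 4446)


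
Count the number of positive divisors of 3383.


3383 = 17^1 × 199^1
d(3383) = (1+1) × (1+1) = 4

4 divisors


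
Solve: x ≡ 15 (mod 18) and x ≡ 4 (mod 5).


M = 18*5 = 90
M1 = M/18 = 5, M2 = M/5 = 18
M1^(-1) mod 18 = 11, M2^(-1) mod 5 = 2
x = 15*5*11 + 4*18*2 = 969
969 mod 90 = 69
Check: 69 mod 18 = 15 ✓, 69 mod 5 = 4 ✓

x ≡ 69 (mod 90)


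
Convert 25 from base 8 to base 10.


25 (base 8) = 21 (decimal)
21 (decimal) = 21 (base 10)


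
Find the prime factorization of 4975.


4975 / 5 = 995
995 / 5 = 199
199 / 199 = 1
4975 = 5^2 × 199


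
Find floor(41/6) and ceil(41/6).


41/6 = 6.8333
floor = 6
ceil = 7

floor = 6, ceil = 7


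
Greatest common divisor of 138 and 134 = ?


138 = 1 * 134 + 4
134 = 33 * 4 + 2
4 = 2 * 2 + 0
GCD = 2


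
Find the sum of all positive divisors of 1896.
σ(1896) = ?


Divisors of 1896: 1, 2, 3, 4, 6, 8, 12, 24, 79, 158, 237, 316, 474, 632, 948, 1896
Sum = 1 + 2 + 3 + 4 + 6 + 8 + 12 + 24 + 79 + 158 + 237 + 316 + 474 + 632 + 948 + 1896 = 4800

σ(1896) = 4800


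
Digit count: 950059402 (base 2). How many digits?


950059402 in base 2 = 111000101000001100000110001010
Number of digits = 30

30 digits (base 2)


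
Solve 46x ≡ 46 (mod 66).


GCD(46, 66) = 2 divides 46
Divide: 23x ≡ 23 (mod 33)
x ≡ 1 (mod 33)


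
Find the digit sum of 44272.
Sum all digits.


4 + 4 + 2 + 7 + 2 = 19


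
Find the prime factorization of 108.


108 / 2 = 54
54 / 2 = 27
27 / 3 = 9
9 / 3 = 3
3 / 3 = 1
108 = 2^2 × 3^3


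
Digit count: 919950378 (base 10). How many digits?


919950378 has 9 digits in base 10
floor(log10(919950378)) + 1 = floor(8.9638) + 1 = 9

9 digits (base 10)


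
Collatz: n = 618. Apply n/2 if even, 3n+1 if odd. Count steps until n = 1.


618 → 309 → 928 → 464 → 232 → 116 → 58 → 29 → 88 → 44 → 22 → 11 → 34 → 17 → 52 → 26 → 13 → 40 → 20 → 10 → 5 → 16 → 8 → 4 → 2 → 1
Total steps = 25

25 steps


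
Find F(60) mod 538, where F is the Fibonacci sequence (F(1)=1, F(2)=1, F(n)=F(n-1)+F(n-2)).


F(k) mod 538 for k=1..60:
1, 1, 2, 3, 5, 8, 13, 21, 34, 55, 89, 144, 233, 377, 72, 449, 521, 432, 415, 309, 186, 495, 143, 100, 243, 343, 48, 391, 439, 292, 193, 485, 140, 87, 227, 314, 3, 317, 320, 99, 419, 518, 399, 379, 240, 81, 321, 402, 185, 49, 234, 283, 517, 262, 241, 503, 206, 171, 377, 10
F(60) mod 538 = 10


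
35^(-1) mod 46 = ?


Use the extended Euclidean algorithm on (46, 35); each row r = 46*s + 35*t:
r=46, s=1, t=0
r=35, s=0, t=1
q=1: r=11, s=1, t=-1   [46*(1) + 35*(-1) = 11]
q=3: r=2, s=-3, t=4   [46*(-3) + 35*(4) = 2]
q=5: r=1, s=16, t=-21   [46*(16) + 35*(-21) = 1]
q=2: r=0, s=-35, t=46   [46*(-35) + 35*(46) = 0]
GCD = 1 with t = -21, so 35*(-21) ≡ 1 (mod 46)
Inverse = -21 mod 46 = 25
Check: 35 * 25 = 875 ≡ 1 (mod 46)

35^(-1) ≡ 25 (mod 46)


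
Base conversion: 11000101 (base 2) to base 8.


11000101 (base 2) = 197 (decimal)
197 (decimal) = 305 (base 8)


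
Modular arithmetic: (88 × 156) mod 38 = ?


88 × 156 = 13728
13728 mod 38 = 10


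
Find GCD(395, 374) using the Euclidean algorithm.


395 = 1 * 374 + 21
374 = 17 * 21 + 17
21 = 1 * 17 + 4
17 = 4 * 4 + 1
4 = 4 * 1 + 0
GCD = 1


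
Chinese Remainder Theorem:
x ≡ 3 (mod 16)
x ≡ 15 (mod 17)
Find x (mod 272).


M = 16*17 = 272
M1 = M/16 = 17, M2 = M/17 = 16
M1^(-1) mod 16 = 1, M2^(-1) mod 17 = 16
x = 3*17*1 + 15*16*16 = 3891
3891 mod 272 = 83
Check: 83 mod 16 = 3 ✓, 83 mod 17 = 15 ✓

x ≡ 83 (mod 272)


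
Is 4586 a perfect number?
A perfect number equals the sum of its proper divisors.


Proper divisors of 4586: 1, 2, 2293
Sum = 1 + 2 + 2293 = 2296

No, 4586 is not perfect (2296 ≠ 4586)


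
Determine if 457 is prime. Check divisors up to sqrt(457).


Check divisors up to sqrt(457) = 21.3776
No divisors found.
457 is prime.

Yes, 457 is prime


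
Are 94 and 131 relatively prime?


Euclidean algorithm:
131 = 1 * 94 + 37
94 = 2 * 37 + 20
37 = 1 * 20 + 17
20 = 1 * 17 + 3
17 = 5 * 3 + 2
3 = 1 * 2 + 1
2 = 2 * 1 + 0
GCD(94, 131) = 1

Yes, coprime (GCD = 1)


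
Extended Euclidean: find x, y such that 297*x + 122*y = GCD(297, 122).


Tabular extended Euclidean (each row: r = 297*s + 122*t):
r=297, s=1, t=0
r=122, s=0, t=1
q=2: r=53, s=1, t=-2   [297*(1) + 122*(-2) = 53]
q=2: r=16, s=-2, t=5   [297*(-2) + 122*(5) = 16]
q=3: r=5, s=7, t=-17   [297*(7) + 122*(-17) = 5]
q=3: r=1, s=-23, t=56   [297*(-23) + 122*(56) = 1]
q=5: r=0, s=122, t=-297   [297*(122) + 122*(-297) = 0]
GCD = 1; from the row with r=1: x=-23, y=56
Check: 297*(-23) + 122*(56) = -6831 + 6832 = 1

GCD = 1, x = -23, y = 56


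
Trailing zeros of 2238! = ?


floor(2238/5) = 447
floor(2238/25) = 89
floor(2238/125) = 17
floor(2238/625) = 3
Total = 556

556 trailing zeros


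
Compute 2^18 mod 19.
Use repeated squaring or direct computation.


2^1 mod 19 = 2
2^2 mod 19 = 4
2^3 mod 19 = 8
2^4 mod 19 = 16
2^5 mod 19 = 13
2^6 mod 19 = 7
2^7 mod 19 = 14
2^8 mod 19 = 9
2^9 mod 19 = 18
2^10 mod 19 = 17
2^11 mod 19 = 15
2^12 mod 19 = 11
2^13 mod 19 = 3
2^14 mod 19 = 6
2^15 mod 19 = 12
2^16 mod 19 = 5
2^17 mod 19 = 10
2^18 mod 19 = 1


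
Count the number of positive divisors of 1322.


1322 = 2^1 × 661^1
d(1322) = (1+1) × (1+1) = 4

4 divisors


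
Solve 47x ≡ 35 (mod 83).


GCD(47, 83) = 1, unique solution
a^(-1) mod 83 = 53
x = 53 * 35 mod 83 = 29

x ≡ 29 (mod 83)


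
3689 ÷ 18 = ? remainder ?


3689 = 18 * 204 + 17
Check: 3672 + 17 = 3689

q = 204, r = 17


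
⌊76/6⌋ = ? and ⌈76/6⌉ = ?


76/6 = 12.6667
floor = 12
ceil = 13

floor = 12, ceil = 13


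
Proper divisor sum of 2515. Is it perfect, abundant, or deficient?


Proper divisors: 1, 5, 503
Sum = 1 + 5 + 503 = 509
509 < 2515 → deficient

s(2515) = 509 (deficient)


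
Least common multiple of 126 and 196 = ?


GCD(126, 196) = 14
LCM = 126*196/14 = 24696/14 = 1764

LCM = 1764


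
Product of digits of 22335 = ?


2 × 2 × 3 × 3 × 5 = 180


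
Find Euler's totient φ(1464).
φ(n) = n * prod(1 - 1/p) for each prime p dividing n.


1464 = 2^3 × 3 × 61
Prime factors: 2, 3, 61
φ(1464) = 1464 × (1-1/2) × (1-1/3) × (1-1/61)
= 1464 × 1/2 × 2/3 × 60/61 = 480

φ(1464) = 480


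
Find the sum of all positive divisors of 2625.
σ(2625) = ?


Divisors of 2625: 1, 3, 5, 7, 15, 21, 25, 35, 75, 105, 125, 175, 375, 525, 875, 2625
Sum = 1 + 3 + 5 + 7 + 15 + 21 + 25 + 35 + 75 + 105 + 125 + 175 + 375 + 525 + 875 + 2625 = 4992

σ(2625) = 4992


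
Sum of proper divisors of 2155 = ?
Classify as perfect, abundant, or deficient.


Proper divisors: 1, 5, 431
Sum = 1 + 5 + 431 = 437
437 < 2155 → deficient

s(2155) = 437 (deficient)


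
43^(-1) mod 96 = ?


Use the extended Euclidean algorithm on (96, 43); each row r = 96*s + 43*t:
r=96, s=1, t=0
r=43, s=0, t=1
q=2: r=10, s=1, t=-2   [96*(1) + 43*(-2) = 10]
q=4: r=3, s=-4, t=9   [96*(-4) + 43*(9) = 3]
q=3: r=1, s=13, t=-29   [96*(13) + 43*(-29) = 1]
q=3: r=0, s=-43, t=96   [96*(-43) + 43*(96) = 0]
GCD = 1 with t = -29, so 43*(-29) ≡ 1 (mod 96)
Inverse = -29 mod 96 = 67
Check: 43 * 67 = 2881 ≡ 1 (mod 96)

43^(-1) ≡ 67 (mod 96)


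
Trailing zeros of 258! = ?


floor(258/5) = 51
floor(258/25) = 10
floor(258/125) = 2
Total = 63

63 trailing zeros


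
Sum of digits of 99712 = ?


9 + 9 + 7 + 1 + 2 = 28


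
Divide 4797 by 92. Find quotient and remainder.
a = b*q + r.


4797 = 92 * 52 + 13
Check: 4784 + 13 = 4797

q = 52, r = 13


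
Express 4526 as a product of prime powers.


4526 / 2 = 2263
2263 / 31 = 73
73 / 73 = 1
4526 = 2 × 31 × 73


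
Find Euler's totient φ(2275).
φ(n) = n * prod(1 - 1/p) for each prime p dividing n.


2275 = 5^2 × 7 × 13
Prime factors: 5, 7, 13
φ(2275) = 2275 × (1-1/5) × (1-1/7) × (1-1/13)
= 2275 × 4/5 × 6/7 × 12/13 = 1440

φ(2275) = 1440


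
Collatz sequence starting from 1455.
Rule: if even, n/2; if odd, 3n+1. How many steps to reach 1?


1455 → 4366 → 2183 → 6550 → 3275 → 9826 → 4913 → 14740 → 7370 → 3685 → 11056 → 5528 → 2764 → 1382 → 691 → 2074 → 1037 → 3112 → 1556 → 778 → 389 → 1168 → 584 → 292 → 146 → 73 → 220 → 110 → 55 → 166 → 83 → 250 → 125 → 376 → 188 → 94 → 47 → 142 → 71 → 214 → 107 → 322 → 161 → 484 → 242 → 121 → 364 → 182 → 91 → 274 → 137 → 412 → 206 → 103 → 310 → 155 → 466 → 233 → 700 → 350 → 175 → 526 → 263 → 790 → 395 → 1186 → 593 → 1780 → 890 → 445 → 1336 → 668 → 334 → 167 → 502 → 251 → 754 → 377 → 1132 → 566 → 283 → 850 → 425 → 1276 → 638 → 319 → 958 → 479 → 1438 → 719 → 2158 → 1079 → 3238 → 1619 → 4858 → 2429 → 7288 → 3644 → 1822 → 911 → 2734 → 1367 → 4102 → 2051 → 6154 → 3077 → 9232 → 4616 → 2308 → 1154 → 577 → 1732 → 866 → 433 → 1300 → 650 → 325 → 976 → 488 → 244 → 122 → 61 → 184 → 92 → 46 → 23 → 70 → 35 → 106 → 53 → 160 → 80 → 40 → 20 → 10 → 5 → 16 → 8 → 4 → 2 → 1
Total steps = 140

140 steps


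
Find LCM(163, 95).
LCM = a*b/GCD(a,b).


GCD(163, 95) = 1
LCM = 163*95/1 = 15485/1 = 15485

LCM = 15485


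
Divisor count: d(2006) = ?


2006 = 2^1 × 17^1 × 59^1
d(2006) = (1+1) × (1+1) × (1+1) = 8

8 divisors


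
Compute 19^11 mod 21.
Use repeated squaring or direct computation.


19^1 mod 21 = 19
19^2 mod 21 = 4
19^3 mod 21 = 13
19^4 mod 21 = 16
19^5 mod 21 = 10
19^6 mod 21 = 1
19^7 mod 21 = 19
19^8 mod 21 = 4
19^9 mod 21 = 13
19^10 mod 21 = 16
19^11 mod 21 = 10


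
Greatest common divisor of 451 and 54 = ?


451 = 8 * 54 + 19
54 = 2 * 19 + 16
19 = 1 * 16 + 3
16 = 5 * 3 + 1
3 = 3 * 1 + 0
GCD = 1


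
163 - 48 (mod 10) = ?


163 - 48 = 115
115 mod 10 = 5


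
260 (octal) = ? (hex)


260 (base 8) = 176 (decimal)
176 (decimal) = B0 (base 16)


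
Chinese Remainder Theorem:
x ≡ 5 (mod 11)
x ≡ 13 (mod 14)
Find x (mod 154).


M = 11*14 = 154
M1 = M/11 = 14, M2 = M/14 = 11
M1^(-1) mod 11 = 4, M2^(-1) mod 14 = 9
x = 5*14*4 + 13*11*9 = 1567
1567 mod 154 = 27
Check: 27 mod 11 = 5 ✓, 27 mod 14 = 13 ✓

x ≡ 27 (mod 154)


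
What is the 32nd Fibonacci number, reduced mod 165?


F(k) mod 165 for k=1..32:
1, 1, 2, 3, 5, 8, 13, 21, 34, 55, 89, 144, 68, 47, 115, 162, 112, 109, 56, 0, 56, 56, 112, 3, 115, 118, 68, 21, 89, 110, 34, 144
F(32) mod 165 = 144


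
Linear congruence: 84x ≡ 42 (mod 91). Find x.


GCD(84, 91) = 7 divides 42
Divide: 12x ≡ 6 (mod 13)
x ≡ 7 (mod 13)


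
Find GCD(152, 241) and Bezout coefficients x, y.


Tabular extended Euclidean (each row: r = 152*s + 241*t):
r=152, s=1, t=0
r=241, s=0, t=1
q=0: r=152, s=1, t=0   [152*(1) + 241*(0) = 152]
q=1: r=89, s=-1, t=1   [152*(-1) + 241*(1) = 89]
q=1: r=63, s=2, t=-1   [152*(2) + 241*(-1) = 63]
q=1: r=26, s=-3, t=2   [152*(-3) + 241*(2) = 26]
q=2: r=11, s=8, t=-5   [152*(8) + 241*(-5) = 11]
q=2: r=4, s=-19, t=12   [152*(-19) + 241*(12) = 4]
q=2: r=3, s=46, t=-29   [152*(46) + 241*(-29) = 3]
q=1: r=1, s=-65, t=41   [152*(-65) + 241*(41) = 1]
q=3: r=0, s=241, t=-152   [152*(241) + 241*(-152) = 0]
GCD = 1; from the row with r=1: x=-65, y=41
Check: 152*(-65) + 241*(41) = -9880 + 9881 = 1

GCD = 1, x = -65, y = 41


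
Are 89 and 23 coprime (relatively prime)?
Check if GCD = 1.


Euclidean algorithm:
89 = 3 * 23 + 20
23 = 1 * 20 + 3
20 = 6 * 3 + 2
3 = 1 * 2 + 1
2 = 2 * 1 + 0
GCD(89, 23) = 1

Yes, coprime (GCD = 1)


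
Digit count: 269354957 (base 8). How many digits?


269354957 in base 8 = 2003403715
Number of digits = 10

10 digits (base 8)


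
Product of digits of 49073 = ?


4 × 9 × 0 × 7 × 3 = 0


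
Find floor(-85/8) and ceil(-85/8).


-85/8 = -10.6250
floor = -11
ceil = -10

floor = -11, ceil = -10


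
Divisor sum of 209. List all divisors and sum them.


Divisors of 209: 1, 11, 19, 209
Sum = 1 + 11 + 19 + 209 = 240

σ(209) = 240


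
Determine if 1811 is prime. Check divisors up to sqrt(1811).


Check divisors up to sqrt(1811) = 42.5558
No divisors found.
1811 is prime.

Yes, 1811 is prime


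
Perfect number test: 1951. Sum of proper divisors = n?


Proper divisors of 1951: 1
Sum = 1 = 1

No, 1951 is not perfect (1 ≠ 1951)


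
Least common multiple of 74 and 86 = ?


GCD(74, 86) = 2
LCM = 74*86/2 = 6364/2 = 3182

LCM = 3182


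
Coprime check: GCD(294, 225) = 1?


Euclidean algorithm:
294 = 1 * 225 + 69
225 = 3 * 69 + 18
69 = 3 * 18 + 15
18 = 1 * 15 + 3
15 = 5 * 3 + 0
GCD(294, 225) = 3

No, not coprime (GCD = 3)


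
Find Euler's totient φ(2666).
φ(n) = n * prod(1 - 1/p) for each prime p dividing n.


2666 = 2 × 31 × 43
Prime factors: 2, 31, 43
φ(2666) = 2666 × (1-1/2) × (1-1/31) × (1-1/43)
= 2666 × 1/2 × 30/31 × 42/43 = 1260

φ(2666) = 1260


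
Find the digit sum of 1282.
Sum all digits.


1 + 2 + 8 + 2 = 13


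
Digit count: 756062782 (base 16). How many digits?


756062782 in base 16 = 2D109A3E
Number of digits = 8

8 digits (base 16)


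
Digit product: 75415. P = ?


7 × 5 × 4 × 1 × 5 = 700


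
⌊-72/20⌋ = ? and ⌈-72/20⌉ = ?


-72/20 = -3.6000
floor = -4
ceil = -3

floor = -4, ceil = -3


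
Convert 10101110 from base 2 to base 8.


10101110 (base 2) = 174 (decimal)
174 (decimal) = 256 (base 8)


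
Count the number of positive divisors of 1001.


1001 = 7^1 × 11^1 × 13^1
d(1001) = (1+1) × (1+1) × (1+1) = 8

8 divisors


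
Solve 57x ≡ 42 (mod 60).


GCD(57, 60) = 3 divides 42
Divide: 19x ≡ 14 (mod 20)
x ≡ 6 (mod 20)


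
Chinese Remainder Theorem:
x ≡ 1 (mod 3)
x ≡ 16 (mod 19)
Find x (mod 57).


M = 3*19 = 57
M1 = M/3 = 19, M2 = M/19 = 3
M1^(-1) mod 3 = 1, M2^(-1) mod 19 = 13
x = 1*19*1 + 16*3*13 = 643
643 mod 57 = 16
Check: 16 mod 3 = 1 ✓, 16 mod 19 = 16 ✓

x ≡ 16 (mod 57)


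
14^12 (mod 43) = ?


14^1 mod 43 = 14
14^2 mod 43 = 24
14^3 mod 43 = 35
14^4 mod 43 = 17
14^5 mod 43 = 23
14^6 mod 43 = 21
14^7 mod 43 = 36
14^8 mod 43 = 31
14^9 mod 43 = 4
14^10 mod 43 = 13
14^11 mod 43 = 10
14^12 mod 43 = 11


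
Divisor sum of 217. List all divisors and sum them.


Divisors of 217: 1, 7, 31, 217
Sum = 1 + 7 + 31 + 217 = 256

σ(217) = 256


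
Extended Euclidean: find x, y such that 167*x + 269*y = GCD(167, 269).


Tabular extended Euclidean (each row: r = 167*s + 269*t):
r=167, s=1, t=0
r=269, s=0, t=1
q=0: r=167, s=1, t=0   [167*(1) + 269*(0) = 167]
q=1: r=102, s=-1, t=1   [167*(-1) + 269*(1) = 102]
q=1: r=65, s=2, t=-1   [167*(2) + 269*(-1) = 65]
q=1: r=37, s=-3, t=2   [167*(-3) + 269*(2) = 37]
q=1: r=28, s=5, t=-3   [167*(5) + 269*(-3) = 28]
q=1: r=9, s=-8, t=5   [167*(-8) + 269*(5) = 9]
q=3: r=1, s=29, t=-18   [167*(29) + 269*(-18) = 1]
q=9: r=0, s=-269, t=167   [167*(-269) + 269*(167) = 0]
GCD = 1; from the row with r=1: x=29, y=-18
Check: 167*(29) + 269*(-18) = 4843 - 4842 = 1

GCD = 1, x = 29, y = -18


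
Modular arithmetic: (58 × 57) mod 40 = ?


58 × 57 = 3306
3306 mod 40 = 26


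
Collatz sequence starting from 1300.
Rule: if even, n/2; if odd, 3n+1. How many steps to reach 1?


1300 → 650 → 325 → 976 → 488 → 244 → 122 → 61 → 184 → 92 → 46 → 23 → 70 → 35 → 106 → 53 → 160 → 80 → 40 → 20 → 10 → 5 → 16 → 8 → 4 → 2 → 1
Total steps = 26

26 steps


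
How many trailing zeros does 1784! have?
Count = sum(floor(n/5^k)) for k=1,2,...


floor(1784/5) = 356
floor(1784/25) = 71
floor(1784/125) = 14
floor(1784/625) = 2
Total = 443

443 trailing zeros


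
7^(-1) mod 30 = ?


Use the extended Euclidean algorithm on (30, 7); each row r = 30*s + 7*t:
r=30, s=1, t=0
r=7, s=0, t=1
q=4: r=2, s=1, t=-4   [30*(1) + 7*(-4) = 2]
q=3: r=1, s=-3, t=13   [30*(-3) + 7*(13) = 1]
q=2: r=0, s=7, t=-30   [30*(7) + 7*(-30) = 0]
GCD = 1 with t = 13, so 7*(13) ≡ 1 (mod 30)
Inverse = 13 mod 30 = 13
Check: 7 * 13 = 91 ≡ 1 (mod 30)

7^(-1) ≡ 13 (mod 30)


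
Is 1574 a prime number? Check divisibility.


1574 / 2 = 787 (exact division)
1574 is NOT prime.

No, 1574 is not prime


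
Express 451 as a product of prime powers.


451 / 11 = 41
41 / 41 = 1
451 = 11 × 41


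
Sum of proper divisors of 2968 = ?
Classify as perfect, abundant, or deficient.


Proper divisors: 1, 2, 4, 7, 8, 14, 28, 53, 56, 106, 212, 371, 424, 742, 1484
Sum = 1 + 2 + 4 + 7 + 8 + 14 + 28 + 53 + 56 + 106 + 212 + 371 + 424 + 742 + 1484 = 3512
3512 > 2968 → abundant

s(2968) = 3512 (abundant)


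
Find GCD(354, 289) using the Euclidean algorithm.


354 = 1 * 289 + 65
289 = 4 * 65 + 29
65 = 2 * 29 + 7
29 = 4 * 7 + 1
7 = 7 * 1 + 0
GCD = 1


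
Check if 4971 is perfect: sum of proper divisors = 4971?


Proper divisors of 4971: 1, 3, 1657
Sum = 1 + 3 + 1657 = 1661

No, 4971 is not perfect (1661 ≠ 4971)


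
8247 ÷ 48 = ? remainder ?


8247 = 48 * 171 + 39
Check: 8208 + 39 = 8247

q = 171, r = 39


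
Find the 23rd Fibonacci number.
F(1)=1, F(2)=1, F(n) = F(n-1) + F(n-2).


Sequence: 1, 1, 2, 3, 5, 8, 13, 21, 34, 55, 89, 144, 233, 377, 610, 987, 1597, 2584, 4181, 6765, 10946, 17711, 28657
F(23) = 28657


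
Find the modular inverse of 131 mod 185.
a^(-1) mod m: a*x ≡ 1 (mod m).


Use the extended Euclidean algorithm on (185, 131); each row r = 185*s + 131*t:
r=185, s=1, t=0
r=131, s=0, t=1
q=1: r=54, s=1, t=-1   [185*(1) + 131*(-1) = 54]
q=2: r=23, s=-2, t=3   [185*(-2) + 131*(3) = 23]
q=2: r=8, s=5, t=-7   [185*(5) + 131*(-7) = 8]
q=2: r=7, s=-12, t=17   [185*(-12) + 131*(17) = 7]
q=1: r=1, s=17, t=-24   [185*(17) + 131*(-24) = 1]
q=7: r=0, s=-131, t=185   [185*(-131) + 131*(185) = 0]
GCD = 1 with t = -24, so 131*(-24) ≡ 1 (mod 185)
Inverse = -24 mod 185 = 161
Check: 131 * 161 = 21091 ≡ 1 (mod 185)

131^(-1) ≡ 161 (mod 185)


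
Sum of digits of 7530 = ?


7 + 5 + 3 + 0 = 15


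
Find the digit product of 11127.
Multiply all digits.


1 × 1 × 1 × 2 × 7 = 14


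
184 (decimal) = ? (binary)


184 (base 10) = 184 (decimal)
184 (decimal) = 10111000 (base 2)


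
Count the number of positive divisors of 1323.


1323 = 3^3 × 7^2
d(1323) = (3+1) × (2+1) = 12

12 divisors


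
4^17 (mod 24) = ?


4^1 mod 24 = 4
4^2 mod 24 = 16
4^3 mod 24 = 16
4^4 mod 24 = 16
4^5 mod 24 = 16
4^6 mod 24 = 16
4^7 mod 24 = 16
4^8 mod 24 = 16
4^9 mod 24 = 16
4^10 mod 24 = 16
4^11 mod 24 = 16
4^12 mod 24 = 16
4^13 mod 24 = 16
4^14 mod 24 = 16
4^15 mod 24 = 16
4^16 mod 24 = 16
4^17 mod 24 = 16


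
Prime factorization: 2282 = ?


2282 / 2 = 1141
1141 / 7 = 163
163 / 163 = 1
2282 = 2 × 7 × 163


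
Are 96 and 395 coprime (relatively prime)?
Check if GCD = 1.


Euclidean algorithm:
395 = 4 * 96 + 11
96 = 8 * 11 + 8
11 = 1 * 8 + 3
8 = 2 * 3 + 2
3 = 1 * 2 + 1
2 = 2 * 1 + 0
GCD(96, 395) = 1

Yes, coprime (GCD = 1)


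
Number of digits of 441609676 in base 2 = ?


441609676 in base 2 = 11010010100100110110111001100
Number of digits = 29

29 digits (base 2)


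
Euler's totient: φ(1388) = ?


1388 = 2^2 × 347
Prime factors: 2, 347
φ(1388) = 1388 × (1-1/2) × (1-1/347)
= 1388 × 1/2 × 346/347 = 692

φ(1388) = 692


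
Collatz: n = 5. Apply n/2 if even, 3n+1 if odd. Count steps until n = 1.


5 → 16 → 8 → 4 → 2 → 1
Total steps = 5

5 steps


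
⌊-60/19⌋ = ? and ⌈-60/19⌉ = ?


-60/19 = -3.1579
floor = -4
ceil = -3

floor = -4, ceil = -3


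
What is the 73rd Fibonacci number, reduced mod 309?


F(k) mod 309 for k=1..73:
1, 1, 2, 3, 5, 8, 13, 21, 34, 55, 89, 144, 233, 68, 301, 60, 52, 112, 164, 276, 131, 98, 229, 18, 247, 265, 203, 159, 53, 212, 265, 168, 124, 292, 107, 90, 197, 287, 175, 153, 19, 172, 191, 54, 245, 299, 235, 225, 151, 67, 218, 285, 194, 170, 55, 225, 280, 196, 167, 54, 221, 275, 187, 153, 31, 184, 215, 90, 305, 86, 82, 168, 250
F(73) mod 309 = 250


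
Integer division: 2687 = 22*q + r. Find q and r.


2687 = 22 * 122 + 3
Check: 2684 + 3 = 2687

q = 122, r = 3


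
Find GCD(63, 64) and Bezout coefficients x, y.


Tabular extended Euclidean (each row: r = 63*s + 64*t):
r=63, s=1, t=0
r=64, s=0, t=1
q=0: r=63, s=1, t=0   [63*(1) + 64*(0) = 63]
q=1: r=1, s=-1, t=1   [63*(-1) + 64*(1) = 1]
q=63: r=0, s=64, t=-63   [63*(64) + 64*(-63) = 0]
GCD = 1; from the row with r=1: x=-1, y=1
Check: 63*(-1) + 64*(1) = -63 + 64 = 1

GCD = 1, x = -1, y = 1


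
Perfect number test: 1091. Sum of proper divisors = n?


Proper divisors of 1091: 1
Sum = 1 = 1

No, 1091 is not perfect (1 ≠ 1091)


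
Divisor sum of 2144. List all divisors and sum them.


Divisors of 2144: 1, 2, 4, 8, 16, 32, 67, 134, 268, 536, 1072, 2144
Sum = 1 + 2 + 4 + 8 + 16 + 32 + 67 + 134 + 268 + 536 + 1072 + 2144 = 4284

σ(2144) = 4284


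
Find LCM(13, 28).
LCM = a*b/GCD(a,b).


GCD(13, 28) = 1
LCM = 13*28/1 = 364/1 = 364

LCM = 364


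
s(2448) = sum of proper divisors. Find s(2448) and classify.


Proper divisors: 1, 2, 3, 4, 6, 8, 9, 12, 16, 17, 18, 24, 34, 36, 48, 51, 68, 72, 102, 136, 144, 153, 204, 272, 306, 408, 612, 816, 1224
Sum = 1 + 2 + 3 + 4 + 6 + 8 + 9 + 12 + 16 + 17 + 18 + 24 + 34 + 36 + 48 + 51 + 68 + 72 + 102 + 136 + 144 + 153 + 204 + 272 + 306 + 408 + 612 + 816 + 1224 = 4806
4806 > 2448 → abundant

s(2448) = 4806 (abundant)


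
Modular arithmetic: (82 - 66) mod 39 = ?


82 - 66 = 16
16 mod 39 = 16


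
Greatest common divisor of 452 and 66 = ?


452 = 6 * 66 + 56
66 = 1 * 56 + 10
56 = 5 * 10 + 6
10 = 1 * 6 + 4
6 = 1 * 4 + 2
4 = 2 * 2 + 0
GCD = 2


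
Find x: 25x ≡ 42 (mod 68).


GCD(25, 68) = 1, unique solution
a^(-1) mod 68 = 49
x = 49 * 42 mod 68 = 18

x ≡ 18 (mod 68)
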